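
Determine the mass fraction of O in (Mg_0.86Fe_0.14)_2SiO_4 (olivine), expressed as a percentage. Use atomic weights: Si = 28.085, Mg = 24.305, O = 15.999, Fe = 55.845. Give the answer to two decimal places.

Molar mass of (Mg_0.86Fe_0.14)_2SiO_4: 1.72·24.305 + 0.28·55.845 + 1·28.085 + 4·15.999 = 149.522 g/mol.
Mass of O per formula unit: 4 × 15.999 = 63.996 g.
Weight fraction O = 63.996 / 149.522 = 0.4280.

42.80 mass %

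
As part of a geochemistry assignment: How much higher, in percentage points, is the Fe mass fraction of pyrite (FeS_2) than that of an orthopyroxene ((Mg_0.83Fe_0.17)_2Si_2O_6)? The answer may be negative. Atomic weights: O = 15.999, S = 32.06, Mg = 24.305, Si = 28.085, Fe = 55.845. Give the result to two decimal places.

Fe in FeS_2: molar mass 119.965 g/mol; 1×55.845 = 55.845 g → 46.55 wt%.
Fe in (Mg_0.83Fe_0.17)_2Si_2O_6: molar mass 211.498 g/mol; 0.34×55.845 = 18.987 g → 8.98 wt%.
Difference = 46.55 − 8.98 = 37.57 percentage points.

37.57 percentage points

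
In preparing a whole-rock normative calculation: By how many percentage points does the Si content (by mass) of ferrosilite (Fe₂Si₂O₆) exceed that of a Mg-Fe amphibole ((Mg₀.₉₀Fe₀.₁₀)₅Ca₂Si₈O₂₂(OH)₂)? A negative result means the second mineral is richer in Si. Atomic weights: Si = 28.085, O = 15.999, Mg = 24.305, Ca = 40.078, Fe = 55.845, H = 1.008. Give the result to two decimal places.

First mineral: 56.170 g Si in 263.854 g formula = 21.29 wt% Si.
Second mineral: 224.680 g Si in 828.123 g formula = 27.13 wt% Si.
21.29% − 27.13% gives a difference of -5.84 percentage points.

-5.84 percentage points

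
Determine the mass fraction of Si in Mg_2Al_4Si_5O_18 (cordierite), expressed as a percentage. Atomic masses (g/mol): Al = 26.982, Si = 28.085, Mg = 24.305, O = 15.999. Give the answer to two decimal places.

Molar mass of Mg_2Al_4Si_5O_18: 2*24.305 + 4*26.982 + 5*28.085 + 18*15.999 = 584.945 g/mol.
Mass of Si per formula unit: 5 × 28.085 = 140.425 g.
Weight fraction Si = 140.425 / 584.945 = 0.2401.

24.01 mass %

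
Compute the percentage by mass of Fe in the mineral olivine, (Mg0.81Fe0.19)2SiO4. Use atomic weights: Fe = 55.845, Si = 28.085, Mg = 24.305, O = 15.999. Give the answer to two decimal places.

M((Mg0.81Fe0.19)2SiO4) = 152.676 g/mol.
Fe contributes 0.38 × 55.845 = 21.221 g per mole.
21.221/152.676 = 0.1390 → 13.90%.

13.90 weight percent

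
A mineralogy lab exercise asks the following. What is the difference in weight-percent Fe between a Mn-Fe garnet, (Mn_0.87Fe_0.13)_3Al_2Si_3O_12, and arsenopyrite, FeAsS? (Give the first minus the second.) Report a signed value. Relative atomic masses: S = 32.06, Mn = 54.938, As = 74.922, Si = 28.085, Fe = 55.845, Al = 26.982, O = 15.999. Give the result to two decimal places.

Fe in (Mn_0.87Fe_0.13)_3Al_2Si_3O_12: molar mass 495.375 g/mol; 0.39×55.845 = 21.780 g → 4.40 wt%.
Fe in FeAsS: molar mass 162.827 g/mol; 1×55.845 = 55.845 g → 34.30 wt%.
Difference = 4.40 − 34.30 = -29.90 percentage points.

-29.90 percentage points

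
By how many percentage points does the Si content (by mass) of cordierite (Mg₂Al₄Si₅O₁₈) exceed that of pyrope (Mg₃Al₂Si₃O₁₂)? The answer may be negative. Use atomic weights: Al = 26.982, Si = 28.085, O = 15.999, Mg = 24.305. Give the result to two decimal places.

3.11 percentage points

First mineral: 140.425 g Si in 584.945 g formula = 24.01 wt% Si.
Second mineral: 84.255 g Si in 403.122 g formula = 20.90 wt% Si.
24.01% − 20.90% gives a difference of 3.11 percentage points.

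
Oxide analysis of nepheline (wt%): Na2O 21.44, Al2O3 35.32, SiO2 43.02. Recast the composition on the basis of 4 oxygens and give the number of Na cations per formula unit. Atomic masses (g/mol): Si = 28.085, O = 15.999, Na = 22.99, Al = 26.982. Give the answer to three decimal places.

0.982 Na apfu

Na2O (M=61.979): mol = 0.34592; Na = 0.69184, O = 0.34592.
Al2O3 (M=101.961): mol = 0.34641; Al = 0.69282, O = 1.03923.
SiO2 (M=60.083): mol = 0.71601; Si = 0.71601, O = 1.43202.
ΣO = 2.81717; factor = 4/ΣO = 1.41986.
Na apfu = 0.69184 × 1.41986 = 0.982.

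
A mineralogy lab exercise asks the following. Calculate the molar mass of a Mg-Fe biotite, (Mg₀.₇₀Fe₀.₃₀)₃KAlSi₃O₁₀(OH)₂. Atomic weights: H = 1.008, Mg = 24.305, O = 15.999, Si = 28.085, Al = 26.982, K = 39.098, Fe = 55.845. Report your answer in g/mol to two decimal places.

Mg: 2.10 × 24.305 = 51.0405
Fe: 0.90 × 55.845 = 50.2605
K: 1 × 39.098 = 39.0980
Al: 1 × 26.982 = 26.9820
Si: 3 × 28.085 = 84.2550
O: 12 × 15.999 = 191.9880
H: 2 × 1.008 = 2.0160
Summing the contributions gives the formula mass.

445.64 g/mol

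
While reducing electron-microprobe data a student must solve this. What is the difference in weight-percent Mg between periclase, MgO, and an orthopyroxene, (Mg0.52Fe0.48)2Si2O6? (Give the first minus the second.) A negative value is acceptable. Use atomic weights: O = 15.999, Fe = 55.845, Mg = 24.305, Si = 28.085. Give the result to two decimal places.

M(MgO) = 40.304 g/mol, so wt% Mg = 24.305/40.304 × 100 = 60.30%.
M((Mg0.52Fe0.48)2Si2O6) = 231.052 g/mol, so wt% Mg = 25.277/231.052 × 100 = 10.94%.
60.30 − 10.94 = 49.36 pp.

49.36 percentage points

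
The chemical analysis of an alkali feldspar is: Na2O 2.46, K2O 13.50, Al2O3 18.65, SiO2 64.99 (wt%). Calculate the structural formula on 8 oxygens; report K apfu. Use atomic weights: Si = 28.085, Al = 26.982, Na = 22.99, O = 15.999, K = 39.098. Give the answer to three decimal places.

0.792 K apfu

Na2O: 2.46/61.979 = 0.03969 mol → 0.07938 mol Na, 0.03969 mol O.
K2O: 13.50/94.195 = 0.14332 mol → 0.28664 mol K, 0.14332 mol O.
Al2O3: 18.65/101.961 = 0.18291 mol → 0.36582 mol Al, 0.54873 mol O.
SiO2: 64.99/60.083 = 1.08167 mol → 1.08167 mol Si, 2.16334 mol O.
Total oxygen = 2.89508 mol. Normalization factor = 8/2.89508 = 2.76331.
K per 8 O = 0.28664 × 2.76331 = 0.792.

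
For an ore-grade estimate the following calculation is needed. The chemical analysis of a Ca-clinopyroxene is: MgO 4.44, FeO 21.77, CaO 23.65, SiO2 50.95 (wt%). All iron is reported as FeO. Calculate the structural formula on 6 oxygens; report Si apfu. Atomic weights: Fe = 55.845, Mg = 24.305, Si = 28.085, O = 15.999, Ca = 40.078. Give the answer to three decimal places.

4.44 wt% MgO ÷ 40.304 g/mol = 0.11016 mol, giving 0.11016 Mg and 0.11016 O.
21.77 wt% FeO ÷ 71.844 g/mol = 0.30302 mol, giving 0.30302 Fe and 0.30302 O.
23.65 wt% CaO ÷ 56.077 g/mol = 0.42174 mol, giving 0.42174 Ca and 0.42174 O.
50.95 wt% SiO2 ÷ 60.083 g/mol = 0.84799 mol, giving 0.84799 Si and 1.69598 O.
Oxygen sums to 2.53090; scaling by 6/2.53090 = 2.37070 puts the formula on 6 O.
Si: 0.84799 × 2.37070 = 2.010 atoms per formula unit.

2.010 Si apfu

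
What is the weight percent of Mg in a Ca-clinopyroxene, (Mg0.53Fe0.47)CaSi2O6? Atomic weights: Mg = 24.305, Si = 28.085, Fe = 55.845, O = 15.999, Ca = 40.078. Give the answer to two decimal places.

5.57 weight percent

Molar mass of (Mg0.53Fe0.47)CaSi2O6: 0.53×24.305 + 0.47×55.845 + 1×40.078 + 2×28.085 + 6×15.999 = 231.371 g/mol.
Mass of Mg per formula unit: 0.53 × 24.305 = 12.882 g.
Weight fraction Mg = 12.882 / 231.371 = 0.0557.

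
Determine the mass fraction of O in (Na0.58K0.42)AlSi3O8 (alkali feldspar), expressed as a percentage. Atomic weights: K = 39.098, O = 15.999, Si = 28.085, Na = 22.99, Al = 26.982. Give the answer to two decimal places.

Formula mass = 0.58×22.99 + 0.42×39.098 + 1×26.982 + 3×28.085 + 8×15.999 = 268.984 g/mol, of which 127.992 g is O.
So O makes up 127.992/268.984 = 0.4758 of the mass, i.e. 47.58%.

47.58 weight percent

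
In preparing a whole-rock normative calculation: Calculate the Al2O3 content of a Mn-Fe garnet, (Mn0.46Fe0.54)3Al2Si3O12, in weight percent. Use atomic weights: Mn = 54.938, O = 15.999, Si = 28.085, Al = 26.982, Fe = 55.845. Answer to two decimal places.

M((Mn0.46Fe0.54)3Al2Si3O12) = 496.490 g/mol; M(Al2O3) = 101.961 g/mol.
Moles Al2O3 per formula unit = 2 Al ÷ 2 = 1.0000.
Al2O3 fraction = (1.0000 × 101.961) / 496.490 = 101.961/496.490 = 0.2054.

20.54 wt%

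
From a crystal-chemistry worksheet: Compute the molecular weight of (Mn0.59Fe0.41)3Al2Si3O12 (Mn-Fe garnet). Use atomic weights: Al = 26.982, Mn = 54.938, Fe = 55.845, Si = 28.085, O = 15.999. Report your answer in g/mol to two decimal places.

M = 1.77·54.938 + 1.23·55.845 + 2·26.982 + 3·28.085 + 12·15.999

496.14 g/mol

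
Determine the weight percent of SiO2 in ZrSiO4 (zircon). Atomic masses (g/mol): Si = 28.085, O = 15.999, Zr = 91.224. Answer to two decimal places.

Formula mass = 183.305 g/mol.
1 Si → 1.0000 mol SiO2 per formula unit; M(SiO2) = 60.083, so SiO2 mass = 60.083 g.
60.083/183.305 × 100 = 32.78 wt%.

32.78 wt%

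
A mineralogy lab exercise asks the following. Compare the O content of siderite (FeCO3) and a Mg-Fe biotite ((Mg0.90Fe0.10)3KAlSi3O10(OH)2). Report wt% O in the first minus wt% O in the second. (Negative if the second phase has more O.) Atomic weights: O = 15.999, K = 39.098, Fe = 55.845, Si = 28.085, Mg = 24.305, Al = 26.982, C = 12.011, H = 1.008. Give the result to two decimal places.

-3.56 percentage points

O in FeCO3: molar mass 115.853 g/mol; 3×15.999 = 47.997 g → 41.43 wt%.
O in (Mg0.90Fe0.10)3KAlSi3O10(OH)2: molar mass 426.716 g/mol; 12×15.999 = 191.988 g → 44.99 wt%.
Difference = 41.43 − 44.99 = -3.56 percentage points.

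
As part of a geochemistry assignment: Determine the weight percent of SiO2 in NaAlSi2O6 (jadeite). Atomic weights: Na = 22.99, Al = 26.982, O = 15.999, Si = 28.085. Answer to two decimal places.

59.45 wt%

Molar mass of NaAlSi2O6 = 1·22.99 + 1·26.982 + 2·28.085 + 6·15.999 = 202.136 g/mol.
Each formula unit contains 2 Si, equivalent to 2/1 = 2.0000 mol SiO2.
M(SiO2) = 1×28.085 + 2×15.999 = 60.083 g/mol.
Mass of SiO2 per formula unit = 2.0000 × 60.083 = 120.166 g.
SiO2 wt% = 120.166 / 202.136 × 100 = 59.45%.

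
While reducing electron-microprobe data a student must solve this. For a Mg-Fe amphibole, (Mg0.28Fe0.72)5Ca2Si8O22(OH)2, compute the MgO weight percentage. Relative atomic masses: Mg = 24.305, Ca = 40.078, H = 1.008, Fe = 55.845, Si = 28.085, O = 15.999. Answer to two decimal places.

6.09 wt%

Formula mass = 925.897 g/mol.
1.40 Mg → 1.4000 mol MgO per formula unit; M(MgO) = 40.304, so MgO mass = 56.426 g.
56.426/925.897 × 100 = 6.09 wt%.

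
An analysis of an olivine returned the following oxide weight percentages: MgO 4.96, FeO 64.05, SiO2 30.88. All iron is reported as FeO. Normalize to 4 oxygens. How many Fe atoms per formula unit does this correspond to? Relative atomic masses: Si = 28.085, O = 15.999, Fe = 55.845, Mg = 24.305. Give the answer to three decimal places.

1.746 Fe apfu

4.96 wt% MgO ÷ 40.304 g/mol = 0.12306 mol, giving 0.12306 Mg and 0.12306 O.
64.05 wt% FeO ÷ 71.844 g/mol = 0.89151 mol, giving 0.89151 Fe and 0.89151 O.
30.88 wt% SiO2 ÷ 60.083 g/mol = 0.51396 mol, giving 0.51396 Si and 1.02792 O.
Oxygen sums to 2.04249; scaling by 4/2.04249 = 1.95839 puts the formula on 4 O.
Fe: 0.89151 × 1.95839 = 1.746 atoms per formula unit.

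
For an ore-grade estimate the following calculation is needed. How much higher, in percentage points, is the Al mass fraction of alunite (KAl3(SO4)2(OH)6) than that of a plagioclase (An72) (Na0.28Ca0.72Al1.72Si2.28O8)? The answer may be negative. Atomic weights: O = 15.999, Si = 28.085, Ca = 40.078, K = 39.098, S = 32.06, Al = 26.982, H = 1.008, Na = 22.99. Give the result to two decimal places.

2.59 percentage points

First mineral: 80.946 g Al in 414.198 g formula = 19.54 wt% Al.
Second mineral: 46.409 g Al in 273.728 g formula = 16.95 wt% Al.
19.54% − 16.95% gives a difference of 2.59 percentage points.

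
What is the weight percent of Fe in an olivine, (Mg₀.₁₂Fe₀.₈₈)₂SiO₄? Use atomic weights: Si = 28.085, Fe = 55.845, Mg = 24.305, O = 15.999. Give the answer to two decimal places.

Formula mass = 0.24*24.305 + 1.76*55.845 + 1*28.085 + 4*15.999 = 196.201 g/mol, of which 98.287 g is Fe.
So Fe makes up 98.287/196.201 = 0.5010 of the mass, i.e. 50.10%.

50.10 weight percent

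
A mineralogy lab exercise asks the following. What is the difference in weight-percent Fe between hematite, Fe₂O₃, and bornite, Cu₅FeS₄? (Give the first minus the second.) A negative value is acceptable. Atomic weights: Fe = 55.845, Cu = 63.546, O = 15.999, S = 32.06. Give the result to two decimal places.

58.81 percentage points

M(Fe₂O₃) = 159.687 g/mol, so wt% Fe = 111.690/159.687 × 100 = 69.94%.
M(Cu₅FeS₄) = 501.815 g/mol, so wt% Fe = 55.845/501.815 × 100 = 11.13%.
69.94 − 11.13 = 58.81 pp.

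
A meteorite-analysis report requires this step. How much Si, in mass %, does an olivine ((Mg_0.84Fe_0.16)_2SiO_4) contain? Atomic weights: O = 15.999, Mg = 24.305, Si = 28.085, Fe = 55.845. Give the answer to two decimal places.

M((Mg_0.84Fe_0.16)_2SiO_4) = 150.784 g/mol.
Si contributes 1 × 28.085 = 28.085 g per mole.
28.085/150.784 = 0.1863 → 18.63%.

18.63 mass %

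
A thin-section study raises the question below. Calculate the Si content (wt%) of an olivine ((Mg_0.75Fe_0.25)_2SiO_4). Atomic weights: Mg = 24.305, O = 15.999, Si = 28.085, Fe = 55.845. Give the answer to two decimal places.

M((Mg_0.75Fe_0.25)_2SiO_4) = 156.461 g/mol.
Si contributes 1 × 28.085 = 28.085 g per mole.
28.085/156.461 = 0.1795 → 17.95%.

17.95 wt%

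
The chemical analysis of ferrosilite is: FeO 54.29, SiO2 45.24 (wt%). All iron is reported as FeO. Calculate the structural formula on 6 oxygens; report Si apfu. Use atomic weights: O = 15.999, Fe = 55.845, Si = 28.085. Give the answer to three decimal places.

1.998 Si apfu

FeO (M=71.844): mol = 0.75567; Fe = 0.75567, O = 0.75567.
SiO2 (M=60.083): mol = 0.75296; Si = 0.75296, O = 1.50592.
ΣO = 2.26159; factor = 6/ΣO = 2.65300.
Si apfu = 0.75296 × 2.65300 = 1.998.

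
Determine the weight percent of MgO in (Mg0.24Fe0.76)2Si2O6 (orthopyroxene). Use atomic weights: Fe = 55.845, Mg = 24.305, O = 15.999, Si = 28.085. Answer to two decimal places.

M((Mg0.24Fe0.76)2Si2O6) = 248.715 g/mol; M(MgO) = 40.304 g/mol.
Moles MgO per formula unit = 0.48 Mg ÷ 1 = 0.4800.
MgO fraction = (0.4800 × 40.304) / 248.715 = 19.346/248.715 = 0.0778.

7.78 wt%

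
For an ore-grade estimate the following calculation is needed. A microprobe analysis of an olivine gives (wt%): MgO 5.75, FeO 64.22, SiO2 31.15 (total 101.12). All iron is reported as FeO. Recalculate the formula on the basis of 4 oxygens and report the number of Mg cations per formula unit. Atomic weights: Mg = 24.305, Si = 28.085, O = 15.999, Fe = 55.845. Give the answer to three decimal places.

0.275 Mg apfu

MgO (M=40.304): mol = 0.14267; Mg = 0.14267, O = 0.14267.
FeO (M=71.844): mol = 0.89388; Fe = 0.89388, O = 0.89388.
SiO2 (M=60.083): mol = 0.51845; Si = 0.51845, O = 1.03690.
ΣO = 2.07345; factor = 4/ΣO = 1.92915.
Mg apfu = 0.14267 × 1.92915 = 0.275.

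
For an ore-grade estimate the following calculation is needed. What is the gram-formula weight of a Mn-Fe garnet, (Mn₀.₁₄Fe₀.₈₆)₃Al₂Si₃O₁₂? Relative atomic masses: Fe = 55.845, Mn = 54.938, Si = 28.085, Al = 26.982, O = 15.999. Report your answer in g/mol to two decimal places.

Mn: 0.42 × 54.938 = 23.0740
Fe: 2.58 × 55.845 = 144.0801
Al: 2 × 26.982 = 53.9640
Si: 3 × 28.085 = 84.2550
O: 12 × 15.999 = 191.9880
Summing the contributions gives the formula mass.

497.36 g/mol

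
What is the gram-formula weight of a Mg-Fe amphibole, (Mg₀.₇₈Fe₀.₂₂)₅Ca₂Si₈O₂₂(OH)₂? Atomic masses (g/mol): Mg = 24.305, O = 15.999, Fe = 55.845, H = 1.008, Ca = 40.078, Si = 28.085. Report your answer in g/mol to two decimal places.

M = 3.90×24.305 + 1.10×55.845 + 2×40.078 + 8×28.085 + 24×15.999 + 2×1.008

847.05 g/mol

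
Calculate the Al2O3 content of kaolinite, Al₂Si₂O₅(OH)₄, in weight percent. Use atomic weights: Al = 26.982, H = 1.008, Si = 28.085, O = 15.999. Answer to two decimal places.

39.50 wt%

Formula mass = 258.157 g/mol.
2 Al → 1.0000 mol Al2O3 per formula unit; M(Al2O3) = 101.961, so Al2O3 mass = 101.961 g.
101.961/258.157 × 100 = 39.50 wt%.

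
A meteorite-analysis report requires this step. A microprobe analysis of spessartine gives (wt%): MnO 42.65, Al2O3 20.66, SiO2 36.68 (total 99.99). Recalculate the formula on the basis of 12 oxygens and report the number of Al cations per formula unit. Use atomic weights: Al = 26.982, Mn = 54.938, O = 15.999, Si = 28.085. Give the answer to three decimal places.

MnO (M=70.937): mol = 0.60124; Mn = 0.60124, O = 0.60124.
Al2O3 (M=101.961): mol = 0.20263; Al = 0.40526, O = 0.60789.
SiO2 (M=60.083): mol = 0.61049; Si = 0.61049, O = 1.22098.
ΣO = 2.43011; factor = 12/ΣO = 4.93805.
Al apfu = 0.40526 × 4.93805 = 2.001.

2.001 Al apfu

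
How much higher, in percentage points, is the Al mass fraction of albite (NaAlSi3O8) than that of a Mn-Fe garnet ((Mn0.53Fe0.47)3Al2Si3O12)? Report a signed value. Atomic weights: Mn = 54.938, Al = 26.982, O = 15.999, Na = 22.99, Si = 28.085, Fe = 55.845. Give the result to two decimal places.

-0.58 percentage points

Al in NaAlSi3O8: molar mass 262.219 g/mol; 1×26.982 = 26.982 g → 10.29 wt%.
Al in (Mn0.53Fe0.47)3Al2Si3O12: molar mass 496.300 g/mol; 2×26.982 = 53.964 g → 10.87 wt%.
Difference = 10.29 − 10.87 = -0.58 percentage points.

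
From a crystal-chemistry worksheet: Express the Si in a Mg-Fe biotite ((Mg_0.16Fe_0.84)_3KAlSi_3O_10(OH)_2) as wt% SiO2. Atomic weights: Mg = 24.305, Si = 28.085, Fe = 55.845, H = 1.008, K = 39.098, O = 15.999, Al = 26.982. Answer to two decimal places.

36.29 wt%

M((Mg_0.16Fe_0.84)_3KAlSi_3O_10(OH)_2) = 496.735 g/mol; M(SiO2) = 60.083 g/mol.
Moles SiO2 per formula unit = 3 Si ÷ 1 = 3.0000.
SiO2 fraction = (3.0000 × 60.083) / 496.735 = 180.249/496.735 = 0.3629.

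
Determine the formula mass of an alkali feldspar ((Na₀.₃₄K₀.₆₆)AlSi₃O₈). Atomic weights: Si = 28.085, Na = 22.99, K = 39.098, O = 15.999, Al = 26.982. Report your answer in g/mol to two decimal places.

M = 0.34·22.99 + 0.66·39.098 + 1·26.982 + 3·28.085 + 8·15.999

272.85 g/mol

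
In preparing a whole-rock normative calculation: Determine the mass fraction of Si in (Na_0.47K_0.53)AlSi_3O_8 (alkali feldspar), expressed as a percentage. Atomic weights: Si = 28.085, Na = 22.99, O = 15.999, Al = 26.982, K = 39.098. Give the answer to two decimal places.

31.12 wt%

Formula mass = 0.47·22.99 + 0.53·39.098 + 1·26.982 + 3·28.085 + 8·15.999 = 270.756 g/mol, of which 84.255 g is Si.
So Si makes up 84.255/270.756 = 0.3112 of the mass, i.e. 31.12%.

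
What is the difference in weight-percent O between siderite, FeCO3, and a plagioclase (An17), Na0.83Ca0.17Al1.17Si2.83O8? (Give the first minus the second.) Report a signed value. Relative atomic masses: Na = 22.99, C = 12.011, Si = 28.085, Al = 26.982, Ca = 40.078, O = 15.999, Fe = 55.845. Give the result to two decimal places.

-6.88 percentage points

M(FeCO3) = 115.853 g/mol, so wt% O = 47.997/115.853 × 100 = 41.43%.
M(Na0.83Ca0.17Al1.17Si2.83O8) = 264.936 g/mol, so wt% O = 127.992/264.936 × 100 = 48.31%.
41.43 − 48.31 = -6.88 pp.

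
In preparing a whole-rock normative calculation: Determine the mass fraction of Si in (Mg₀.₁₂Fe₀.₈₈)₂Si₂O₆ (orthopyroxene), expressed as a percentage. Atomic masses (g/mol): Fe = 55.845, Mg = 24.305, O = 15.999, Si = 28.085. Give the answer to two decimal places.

M((Mg₀.₁₂Fe₀.₈₈)₂Si₂O₆) = 256.284 g/mol.
Si contributes 2 × 28.085 = 56.170 g per mole.
56.170/256.284 = 0.2192 → 21.92%.

21.92 wt%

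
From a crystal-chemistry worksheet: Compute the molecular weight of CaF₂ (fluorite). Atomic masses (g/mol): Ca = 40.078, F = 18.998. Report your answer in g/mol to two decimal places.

M = 1×40.078 + 2×18.998

78.07 g/mol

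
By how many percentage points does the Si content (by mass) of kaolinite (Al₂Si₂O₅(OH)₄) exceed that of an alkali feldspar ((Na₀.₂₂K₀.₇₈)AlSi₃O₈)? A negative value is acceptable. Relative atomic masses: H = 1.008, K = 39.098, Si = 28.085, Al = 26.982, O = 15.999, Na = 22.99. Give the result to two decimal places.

-8.90 percentage points

M(Al₂Si₂O₅(OH)₄) = 258.157 g/mol, so wt% Si = 56.170/258.157 × 100 = 21.76%.
M((Na₀.₂₂K₀.₇₈)AlSi₃O₈) = 274.783 g/mol, so wt% Si = 84.255/274.783 × 100 = 30.66%.
21.76 − 30.66 = -8.90 pp.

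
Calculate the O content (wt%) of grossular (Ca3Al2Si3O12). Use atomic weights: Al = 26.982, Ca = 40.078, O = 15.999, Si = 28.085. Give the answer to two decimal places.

Molar mass of Ca3Al2Si3O12: 3·40.078 + 2·26.982 + 3·28.085 + 12·15.999 = 450.441 g/mol.
Mass of O per formula unit: 12 × 15.999 = 191.988 g.
Weight fraction O = 191.988 / 450.441 = 0.4262.

42.62 wt%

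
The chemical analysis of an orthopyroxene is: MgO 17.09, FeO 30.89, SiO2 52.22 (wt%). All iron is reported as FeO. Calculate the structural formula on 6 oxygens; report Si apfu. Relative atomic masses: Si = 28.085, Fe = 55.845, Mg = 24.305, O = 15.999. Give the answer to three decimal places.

2.012 Si apfu

MgO: 17.09/40.304 = 0.42403 mol → 0.42403 mol Mg, 0.42403 mol O.
FeO: 30.89/71.844 = 0.42996 mol → 0.42996 mol Fe, 0.42996 mol O.
SiO2: 52.22/60.083 = 0.86913 mol → 0.86913 mol Si, 1.73826 mol O.
Total oxygen = 2.59225 mol. Normalization factor = 6/2.59225 = 2.31459.
Si per 6 O = 0.86913 × 2.31459 = 2.012.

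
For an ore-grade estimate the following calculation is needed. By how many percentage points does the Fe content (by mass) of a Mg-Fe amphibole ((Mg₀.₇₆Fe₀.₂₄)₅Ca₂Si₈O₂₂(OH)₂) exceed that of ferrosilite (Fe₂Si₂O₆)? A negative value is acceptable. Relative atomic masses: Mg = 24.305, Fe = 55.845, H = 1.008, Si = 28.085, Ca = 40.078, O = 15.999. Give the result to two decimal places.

First mineral: 67.014 g Fe in 850.201 g formula = 7.88 wt% Fe.
Second mineral: 111.690 g Fe in 263.854 g formula = 42.33 wt% Fe.
7.88% − 42.33% gives a difference of -34.45 percentage points.

-34.45 percentage points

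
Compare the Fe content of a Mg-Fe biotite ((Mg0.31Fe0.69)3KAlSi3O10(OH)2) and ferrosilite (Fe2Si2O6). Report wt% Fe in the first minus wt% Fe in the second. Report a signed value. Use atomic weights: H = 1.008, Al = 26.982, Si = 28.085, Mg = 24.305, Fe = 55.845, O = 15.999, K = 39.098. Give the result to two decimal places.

Fe in (Mg0.31Fe0.69)3KAlSi3O10(OH)2: molar mass 482.542 g/mol; 2.07×55.845 = 115.599 g → 23.96 wt%.
Fe in Fe2Si2O6: molar mass 263.854 g/mol; 2×55.845 = 111.690 g → 42.33 wt%.
Difference = 23.96 − 42.33 = -18.37 percentage points.

-18.37 percentage points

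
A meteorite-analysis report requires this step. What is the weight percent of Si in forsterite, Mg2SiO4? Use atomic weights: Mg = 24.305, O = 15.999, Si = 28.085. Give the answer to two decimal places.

19.96 wt%

M(Mg2SiO4) = 140.691 g/mol.
Si contributes 1 × 28.085 = 28.085 g per mole.
28.085/140.691 = 0.1996 → 19.96%.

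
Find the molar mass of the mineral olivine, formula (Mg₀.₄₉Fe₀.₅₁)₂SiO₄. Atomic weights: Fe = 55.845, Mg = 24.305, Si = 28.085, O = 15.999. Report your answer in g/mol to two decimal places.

172.86 g/mol

Mg: 0.98 × 24.305 = 23.8189
Fe: 1.02 × 55.845 = 56.9619
Si: 1 × 28.085 = 28.0850
O: 4 × 15.999 = 63.9960
Summing the contributions gives the formula mass.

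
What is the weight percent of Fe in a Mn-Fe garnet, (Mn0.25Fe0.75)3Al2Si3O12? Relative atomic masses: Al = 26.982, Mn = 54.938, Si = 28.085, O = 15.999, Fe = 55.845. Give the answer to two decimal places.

Molar mass of (Mn0.25Fe0.75)3Al2Si3O12: 0.75*54.938 + 2.25*55.845 + 2*26.982 + 3*28.085 + 12*15.999 = 497.062 g/mol.
Mass of Fe per formula unit: 2.25 × 55.845 = 125.651 g.
Weight fraction Fe = 125.651 / 497.062 = 0.2528.

25.28 wt%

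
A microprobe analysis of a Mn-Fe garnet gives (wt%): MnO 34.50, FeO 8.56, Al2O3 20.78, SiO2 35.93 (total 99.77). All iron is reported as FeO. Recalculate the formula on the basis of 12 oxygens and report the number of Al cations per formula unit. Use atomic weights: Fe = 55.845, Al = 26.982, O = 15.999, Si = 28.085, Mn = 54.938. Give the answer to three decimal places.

MnO: 34.50/70.937 = 0.48635 mol → 0.48635 mol Mn, 0.48635 mol O.
FeO: 8.56/71.844 = 0.11915 mol → 0.11915 mol Fe, 0.11915 mol O.
Al2O3: 20.78/101.961 = 0.20380 mol → 0.40760 mol Al, 0.61140 mol O.
SiO2: 35.93/60.083 = 0.59801 mol → 0.59801 mol Si, 1.19602 mol O.
Total oxygen = 2.41292 mol. Normalization factor = 12/2.41292 = 4.97323.
Al per 12 O = 0.40760 × 4.97323 = 2.027.

2.027 Al apfu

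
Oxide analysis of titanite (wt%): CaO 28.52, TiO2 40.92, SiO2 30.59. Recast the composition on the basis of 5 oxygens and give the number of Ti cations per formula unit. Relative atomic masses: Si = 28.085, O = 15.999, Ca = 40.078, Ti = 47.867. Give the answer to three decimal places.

CaO: 28.52/56.077 = 0.50859 mol → 0.50859 mol Ca, 0.50859 mol O.
TiO2: 40.92/79.865 = 0.51236 mol → 0.51236 mol Ti, 1.02472 mol O.
SiO2: 30.59/60.083 = 0.50913 mol → 0.50913 mol Si, 1.01826 mol O.
Total oxygen = 2.55157 mol. Normalization factor = 5/2.55157 = 1.95958.
Ti per 5 O = 0.51236 × 1.95958 = 1.004.

1.004 Ti apfu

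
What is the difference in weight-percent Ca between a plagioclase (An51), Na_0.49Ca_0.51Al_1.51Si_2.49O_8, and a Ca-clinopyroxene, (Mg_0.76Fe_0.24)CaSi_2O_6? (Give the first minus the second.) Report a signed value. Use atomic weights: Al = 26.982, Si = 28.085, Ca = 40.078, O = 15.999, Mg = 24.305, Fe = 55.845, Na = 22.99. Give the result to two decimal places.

M(Na_0.49Ca_0.51Al_1.51Si_2.49O_8) = 270.371 g/mol, so wt% Ca = 20.440/270.371 × 100 = 7.56%.
M((Mg_0.76Fe_0.24)CaSi_2O_6) = 224.117 g/mol, so wt% Ca = 40.078/224.117 × 100 = 17.88%.
7.56 − 17.88 = -10.32 pp.

-10.32 percentage points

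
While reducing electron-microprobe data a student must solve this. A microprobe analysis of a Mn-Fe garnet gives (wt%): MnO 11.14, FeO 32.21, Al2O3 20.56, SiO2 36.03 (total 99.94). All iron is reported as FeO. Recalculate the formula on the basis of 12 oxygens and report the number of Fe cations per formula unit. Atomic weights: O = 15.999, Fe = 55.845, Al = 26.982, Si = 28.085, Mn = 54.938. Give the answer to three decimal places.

2.233 Fe apfu

11.14 wt% MnO ÷ 70.937 g/mol = 0.15704 mol, giving 0.15704 Mn and 0.15704 O.
32.21 wt% FeO ÷ 71.844 g/mol = 0.44833 mol, giving 0.44833 Fe and 0.44833 O.
20.56 wt% Al2O3 ÷ 101.961 g/mol = 0.20165 mol, giving 0.40330 Al and 0.60495 O.
36.03 wt% SiO2 ÷ 60.083 g/mol = 0.59967 mol, giving 0.59967 Si and 1.19934 O.
Oxygen sums to 2.40966; scaling by 12/2.40966 = 4.97996 puts the formula on 12 O.
Fe: 0.44833 × 4.97996 = 2.233 atoms per formula unit.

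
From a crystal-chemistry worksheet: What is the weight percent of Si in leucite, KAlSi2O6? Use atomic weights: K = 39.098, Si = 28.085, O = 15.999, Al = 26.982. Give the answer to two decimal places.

Formula mass = 1*39.098 + 1*26.982 + 2*28.085 + 6*15.999 = 218.244 g/mol, of which 56.170 g is Si.
So Si makes up 56.170/218.244 = 0.2574 of the mass, i.e. 25.74%.

25.74 mass %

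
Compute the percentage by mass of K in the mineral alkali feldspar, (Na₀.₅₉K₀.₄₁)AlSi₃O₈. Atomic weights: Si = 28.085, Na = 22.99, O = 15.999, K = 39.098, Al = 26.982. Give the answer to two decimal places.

Molar mass of (Na₀.₅₉K₀.₄₁)AlSi₃O₈: 0.59×22.99 + 0.41×39.098 + 1×26.982 + 3×28.085 + 8×15.999 = 268.823 g/mol.
Mass of K per formula unit: 0.41 × 39.098 = 16.030 g.
Weight fraction K = 16.030 / 268.823 = 0.0596.

5.96 wt%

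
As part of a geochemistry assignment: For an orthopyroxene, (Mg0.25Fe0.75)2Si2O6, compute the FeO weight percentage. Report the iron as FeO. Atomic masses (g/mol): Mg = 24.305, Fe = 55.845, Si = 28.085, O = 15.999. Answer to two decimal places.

Molar mass of (Mg0.25Fe0.75)2Si2O6 = 0.50×24.305 + 1.50×55.845 + 2×28.085 + 6×15.999 = 248.084 g/mol.
Each formula unit contains 1.50 Fe, equivalent to 1.50/1 = 1.5000 mol FeO.
M(FeO) = 1×55.845 + 1×15.999 = 71.844 g/mol.
Mass of FeO per formula unit = 1.5000 × 71.844 = 107.766 g.
FeO wt% = 107.766 / 248.084 × 100 = 43.44%.

43.44 wt%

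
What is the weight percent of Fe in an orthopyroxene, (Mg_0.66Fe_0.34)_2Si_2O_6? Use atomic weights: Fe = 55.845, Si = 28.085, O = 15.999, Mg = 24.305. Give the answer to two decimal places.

Formula mass = 1.32·24.305 + 0.68·55.845 + 2·28.085 + 6·15.999 = 222.221 g/mol, of which 37.975 g is Fe.
So Fe makes up 37.975/222.221 = 0.1709 of the mass, i.e. 17.09%.

17.09 mass %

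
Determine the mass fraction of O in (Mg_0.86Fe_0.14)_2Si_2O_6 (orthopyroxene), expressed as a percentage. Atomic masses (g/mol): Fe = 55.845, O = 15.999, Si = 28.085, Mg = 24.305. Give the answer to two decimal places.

M((Mg_0.86Fe_0.14)_2Si_2O_6) = 209.605 g/mol.
O contributes 6 × 15.999 = 95.994 g per mole.
95.994/209.605 = 0.4580 → 45.80%.

45.80 wt%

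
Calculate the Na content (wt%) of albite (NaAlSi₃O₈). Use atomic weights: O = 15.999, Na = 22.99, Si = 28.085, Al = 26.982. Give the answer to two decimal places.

8.77 wt%

M(NaAlSi₃O₈) = 262.219 g/mol.
Na contributes 1 × 22.99 = 22.990 g per mole.
22.990/262.219 = 0.0877 → 8.77%.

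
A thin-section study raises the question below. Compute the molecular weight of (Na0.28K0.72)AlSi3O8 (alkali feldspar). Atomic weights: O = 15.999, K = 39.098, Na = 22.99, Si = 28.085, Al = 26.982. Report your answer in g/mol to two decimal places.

Na: 0.28 × 22.99 = 6.4372
K: 0.72 × 39.098 = 28.1506
Al: 1 × 26.982 = 26.9820
Si: 3 × 28.085 = 84.2550
O: 8 × 15.999 = 127.9920
Summing the contributions gives the formula mass.

273.82 g/mol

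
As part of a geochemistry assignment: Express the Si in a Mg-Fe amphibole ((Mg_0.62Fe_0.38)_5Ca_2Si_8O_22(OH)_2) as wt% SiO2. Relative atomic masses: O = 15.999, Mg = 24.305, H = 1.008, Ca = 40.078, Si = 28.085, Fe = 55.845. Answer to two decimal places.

55.10 wt%

Molar mass of (Mg_0.62Fe_0.38)_5Ca_2Si_8O_22(OH)_2 = 3.10·24.305 + 1.90·55.845 + 2·40.078 + 8·28.085 + 24·15.999 + 2·1.008 = 872.279 g/mol.
Each formula unit contains 8 Si, equivalent to 8/1 = 8.0000 mol SiO2.
M(SiO2) = 1×28.085 + 2×15.999 = 60.083 g/mol.
Mass of SiO2 per formula unit = 8.0000 × 60.083 = 480.664 g.
SiO2 wt% = 480.664 / 872.279 × 100 = 55.10%.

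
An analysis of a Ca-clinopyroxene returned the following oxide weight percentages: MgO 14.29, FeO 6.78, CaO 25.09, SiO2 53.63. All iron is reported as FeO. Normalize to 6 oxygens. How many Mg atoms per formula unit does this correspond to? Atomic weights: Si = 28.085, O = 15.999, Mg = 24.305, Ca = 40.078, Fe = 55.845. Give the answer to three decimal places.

MgO: 14.29/40.304 = 0.35456 mol → 0.35456 mol Mg, 0.35456 mol O.
FeO: 6.78/71.844 = 0.09437 mol → 0.09437 mol Fe, 0.09437 mol O.
CaO: 25.09/56.077 = 0.44742 mol → 0.44742 mol Ca, 0.44742 mol O.
SiO2: 53.63/60.083 = 0.89260 mol → 0.89260 mol Si, 1.78520 mol O.
Total oxygen = 2.68155 mol. Normalization factor = 6/2.68155 = 2.23751.
Mg per 6 O = 0.35456 × 2.23751 = 0.793.

0.793 Mg apfu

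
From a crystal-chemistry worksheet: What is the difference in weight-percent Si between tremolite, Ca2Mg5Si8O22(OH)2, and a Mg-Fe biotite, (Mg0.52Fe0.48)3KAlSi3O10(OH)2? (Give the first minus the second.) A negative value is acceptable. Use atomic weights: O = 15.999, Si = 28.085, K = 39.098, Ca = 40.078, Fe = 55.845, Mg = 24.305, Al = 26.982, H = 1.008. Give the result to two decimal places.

9.45 percentage points

Si in Ca2Mg5Si8O22(OH)2: molar mass 812.353 g/mol; 8×28.085 = 224.680 g → 27.66 wt%.
Si in (Mg0.52Fe0.48)3KAlSi3O10(OH)2: molar mass 462.672 g/mol; 3×28.085 = 84.255 g → 18.21 wt%.
Difference = 27.66 − 18.21 = 9.45 percentage points.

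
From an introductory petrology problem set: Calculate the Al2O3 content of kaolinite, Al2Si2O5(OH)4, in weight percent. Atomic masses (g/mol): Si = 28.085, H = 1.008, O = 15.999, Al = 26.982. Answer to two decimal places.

Formula mass = 258.157 g/mol.
2 Al → 1.0000 mol Al2O3 per formula unit; M(Al2O3) = 101.961, so Al2O3 mass = 101.961 g.
101.961/258.157 × 100 = 39.50 wt%.

39.50 wt%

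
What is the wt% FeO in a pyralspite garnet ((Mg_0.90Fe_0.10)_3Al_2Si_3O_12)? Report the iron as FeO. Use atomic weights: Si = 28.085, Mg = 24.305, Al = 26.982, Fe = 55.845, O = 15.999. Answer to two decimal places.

M((Mg_0.90Fe_0.10)_3Al_2Si_3O_12) = 412.584 g/mol; M(FeO) = 71.844 g/mol.
Moles FeO per formula unit = 0.30 Fe ÷ 1 = 0.3000.
FeO fraction = (0.3000 × 71.844) / 412.584 = 21.553/412.584 = 0.0522.

5.22 wt%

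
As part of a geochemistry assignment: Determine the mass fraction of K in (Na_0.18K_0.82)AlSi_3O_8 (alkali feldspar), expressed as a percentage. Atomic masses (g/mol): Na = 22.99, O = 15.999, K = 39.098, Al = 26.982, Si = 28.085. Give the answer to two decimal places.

11.64 weight percent

M((Na_0.18K_0.82)AlSi_3O_8) = 275.428 g/mol.
K contributes 0.82 × 39.098 = 32.060 g per mole.
32.060/275.428 = 0.1164 → 11.64%.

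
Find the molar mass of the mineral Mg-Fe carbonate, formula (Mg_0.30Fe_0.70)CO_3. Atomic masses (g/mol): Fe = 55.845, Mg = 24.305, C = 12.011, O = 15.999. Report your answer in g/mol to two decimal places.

106.39 g/mol

M = 0.30·24.305 + 0.70·55.845 + 1·12.011 + 3·15.999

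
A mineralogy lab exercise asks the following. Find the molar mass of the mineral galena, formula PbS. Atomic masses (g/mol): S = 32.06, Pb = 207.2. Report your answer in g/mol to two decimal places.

The formula mass is the sum 1×207.2 + 1×32.06.

239.26 g/mol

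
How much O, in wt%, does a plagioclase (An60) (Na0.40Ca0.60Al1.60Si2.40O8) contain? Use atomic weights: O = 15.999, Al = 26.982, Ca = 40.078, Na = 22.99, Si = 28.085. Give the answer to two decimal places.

M(Na0.40Ca0.60Al1.60Si2.40O8) = 271.810 g/mol.
O contributes 8 × 15.999 = 127.992 g per mole.
127.992/271.810 = 0.4709 → 47.09%.

47.09 wt%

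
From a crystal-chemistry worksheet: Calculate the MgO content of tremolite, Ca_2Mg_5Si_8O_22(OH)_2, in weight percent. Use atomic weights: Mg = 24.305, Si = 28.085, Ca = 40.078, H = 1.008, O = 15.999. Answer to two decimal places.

24.81 wt%

M(Ca_2Mg_5Si_8O_22(OH)_2) = 812.353 g/mol; M(MgO) = 40.304 g/mol.
Moles MgO per formula unit = 5 Mg ÷ 1 = 5.0000.
MgO fraction = (5.0000 × 40.304) / 812.353 = 201.520/812.353 = 0.2481.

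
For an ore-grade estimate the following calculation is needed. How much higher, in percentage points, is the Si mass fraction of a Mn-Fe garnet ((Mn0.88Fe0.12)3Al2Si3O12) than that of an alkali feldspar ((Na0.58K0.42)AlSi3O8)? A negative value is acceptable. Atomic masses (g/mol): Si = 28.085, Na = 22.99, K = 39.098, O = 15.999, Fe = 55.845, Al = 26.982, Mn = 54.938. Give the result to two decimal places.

First mineral: 84.255 g Si in 495.348 g formula = 17.01 wt% Si.
Second mineral: 84.255 g Si in 268.984 g formula = 31.32 wt% Si.
17.01% − 31.32% gives a difference of -14.31 percentage points.

-14.31 percentage points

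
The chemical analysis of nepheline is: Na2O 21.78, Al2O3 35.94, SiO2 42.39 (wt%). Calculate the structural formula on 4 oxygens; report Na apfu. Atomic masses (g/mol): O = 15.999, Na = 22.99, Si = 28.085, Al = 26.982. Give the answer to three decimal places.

Na2O (M=61.979): mol = 0.35141; Na = 0.70282, O = 0.35141.
Al2O3 (M=101.961): mol = 0.35249; Al = 0.70498, O = 1.05747.
SiO2 (M=60.083): mol = 0.70552; Si = 0.70552, O = 1.41104.
ΣO = 2.81992; factor = 4/ΣO = 1.41848.
Na apfu = 0.70282 × 1.41848 = 0.997.

0.997 Na apfu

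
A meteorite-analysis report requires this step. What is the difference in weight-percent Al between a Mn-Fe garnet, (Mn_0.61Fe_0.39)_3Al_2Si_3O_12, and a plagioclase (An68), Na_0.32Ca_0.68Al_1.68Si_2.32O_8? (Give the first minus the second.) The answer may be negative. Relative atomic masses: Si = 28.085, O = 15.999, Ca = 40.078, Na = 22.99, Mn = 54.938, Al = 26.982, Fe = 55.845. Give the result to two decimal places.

M((Mn_0.61Fe_0.39)_3Al_2Si_3O_12) = 496.082 g/mol, so wt% Al = 53.964/496.082 × 100 = 10.88%.
M(Na_0.32Ca_0.68Al_1.68Si_2.32O_8) = 273.089 g/mol, so wt% Al = 45.330/273.089 × 100 = 16.60%.
10.88 − 16.60 = -5.72 pp.

-5.72 percentage points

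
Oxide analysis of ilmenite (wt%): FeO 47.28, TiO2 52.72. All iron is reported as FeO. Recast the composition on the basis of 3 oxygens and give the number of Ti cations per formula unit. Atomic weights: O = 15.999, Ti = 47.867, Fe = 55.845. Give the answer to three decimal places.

1.001 Ti apfu

47.28 wt% FeO ÷ 71.844 g/mol = 0.65809 mol, giving 0.65809 Fe and 0.65809 O.
52.72 wt% TiO2 ÷ 79.865 g/mol = 0.66011 mol, giving 0.66011 Ti and 1.32022 O.
Oxygen sums to 1.97831; scaling by 3/1.97831 = 1.51645 puts the formula on 3 O.
Ti: 0.66011 × 1.51645 = 1.001 atoms per formula unit.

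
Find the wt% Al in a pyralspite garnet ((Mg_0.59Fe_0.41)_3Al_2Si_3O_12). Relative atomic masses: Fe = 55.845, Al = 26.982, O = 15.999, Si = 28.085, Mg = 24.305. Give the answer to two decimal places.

Molar mass of (Mg_0.59Fe_0.41)_3Al_2Si_3O_12: 1.77*24.305 + 1.23*55.845 + 2*26.982 + 3*28.085 + 12*15.999 = 441.916 g/mol.
Mass of Al per formula unit: 2 × 26.982 = 53.964 g.
Weight fraction Al = 53.964 / 441.916 = 0.1221.

12.21 wt%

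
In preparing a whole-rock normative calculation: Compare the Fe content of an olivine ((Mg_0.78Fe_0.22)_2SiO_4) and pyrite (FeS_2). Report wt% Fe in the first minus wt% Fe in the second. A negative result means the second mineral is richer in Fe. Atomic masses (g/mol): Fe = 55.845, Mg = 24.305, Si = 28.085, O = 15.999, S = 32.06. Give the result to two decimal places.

M((Mg_0.78Fe_0.22)_2SiO_4) = 154.569 g/mol, so wt% Fe = 24.572/154.569 × 100 = 15.90%.
M(FeS_2) = 119.965 g/mol, so wt% Fe = 55.845/119.965 × 100 = 46.55%.
15.90 − 46.55 = -30.65 pp.

-30.65 percentage points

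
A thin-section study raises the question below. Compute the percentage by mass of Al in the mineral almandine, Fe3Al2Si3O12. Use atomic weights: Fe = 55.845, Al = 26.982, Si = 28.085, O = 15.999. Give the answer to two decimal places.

10.84 weight percent

M(Fe3Al2Si3O12) = 497.742 g/mol.
Al contributes 2 × 26.982 = 53.964 g per mole.
53.964/497.742 = 0.1084 → 10.84%.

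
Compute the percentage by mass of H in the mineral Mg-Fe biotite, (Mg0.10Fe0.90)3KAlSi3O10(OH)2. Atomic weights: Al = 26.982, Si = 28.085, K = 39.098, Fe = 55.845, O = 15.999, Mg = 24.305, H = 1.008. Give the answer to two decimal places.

0.40 mass %

M((Mg0.10Fe0.90)3KAlSi3O10(OH)2) = 502.412 g/mol.
H contributes 2 × 1.008 = 2.016 g per mole.
2.016/502.412 = 0.0040 → 0.40%.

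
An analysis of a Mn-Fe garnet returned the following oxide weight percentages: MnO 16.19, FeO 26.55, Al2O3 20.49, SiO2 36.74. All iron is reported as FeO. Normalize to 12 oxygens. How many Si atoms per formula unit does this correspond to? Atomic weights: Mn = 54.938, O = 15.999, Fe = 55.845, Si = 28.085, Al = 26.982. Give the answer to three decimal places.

3.028 Si apfu

MnO: 16.19/70.937 = 0.22823 mol → 0.22823 mol Mn, 0.22823 mol O.
FeO: 26.55/71.844 = 0.36955 mol → 0.36955 mol Fe, 0.36955 mol O.
Al2O3: 20.49/101.961 = 0.20096 mol → 0.40192 mol Al, 0.60288 mol O.
SiO2: 36.74/60.083 = 0.61149 mol → 0.61149 mol Si, 1.22298 mol O.
Total oxygen = 2.42364 mol. Normalization factor = 12/2.42364 = 4.95123.
Si per 12 O = 0.61149 × 4.95123 = 3.028.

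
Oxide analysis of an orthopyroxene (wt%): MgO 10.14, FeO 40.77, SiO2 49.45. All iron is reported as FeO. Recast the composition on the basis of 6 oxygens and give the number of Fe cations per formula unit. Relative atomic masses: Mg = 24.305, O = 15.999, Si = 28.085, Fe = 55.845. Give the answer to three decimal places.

1.381 Fe apfu

MgO (M=40.304): mol = 0.25159; Mg = 0.25159, O = 0.25159.
FeO (M=71.844): mol = 0.56748; Fe = 0.56748, O = 0.56748.
SiO2 (M=60.083): mol = 0.82303; Si = 0.82303, O = 1.64606.
ΣO = 2.46513; factor = 6/ΣO = 2.43395.
Fe apfu = 0.56748 × 2.43395 = 1.381.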